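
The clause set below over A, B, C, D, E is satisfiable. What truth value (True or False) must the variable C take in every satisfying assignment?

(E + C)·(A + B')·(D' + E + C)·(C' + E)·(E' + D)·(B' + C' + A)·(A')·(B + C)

Suppose C = 0.
(E) alone gives E = 1.
(D) alone gives D = 1.
(A') alone gives A = 0.
(B') alone gives B = 0.
But (B) is also a unit clause — contradiction.
So every satisfying assignment has C = True.

True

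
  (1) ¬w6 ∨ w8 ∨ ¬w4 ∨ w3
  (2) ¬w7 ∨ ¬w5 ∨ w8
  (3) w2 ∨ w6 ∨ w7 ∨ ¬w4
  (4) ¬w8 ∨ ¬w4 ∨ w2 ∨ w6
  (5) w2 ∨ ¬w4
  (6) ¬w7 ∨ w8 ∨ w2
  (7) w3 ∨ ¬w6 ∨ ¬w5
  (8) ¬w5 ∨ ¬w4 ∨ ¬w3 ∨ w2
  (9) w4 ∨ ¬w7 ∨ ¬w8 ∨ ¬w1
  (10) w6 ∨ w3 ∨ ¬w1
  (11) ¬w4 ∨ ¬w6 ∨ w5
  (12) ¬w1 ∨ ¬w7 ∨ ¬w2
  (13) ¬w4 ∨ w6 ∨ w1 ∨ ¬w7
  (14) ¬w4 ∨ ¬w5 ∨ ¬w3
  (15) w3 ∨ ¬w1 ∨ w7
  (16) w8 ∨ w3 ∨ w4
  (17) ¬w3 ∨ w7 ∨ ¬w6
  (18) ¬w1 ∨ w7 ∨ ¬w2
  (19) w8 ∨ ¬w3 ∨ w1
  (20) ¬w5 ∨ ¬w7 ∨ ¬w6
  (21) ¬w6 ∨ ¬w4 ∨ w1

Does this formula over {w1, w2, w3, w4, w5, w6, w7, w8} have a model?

Satisfiable

Branch on w2: set w2 = True.
Branch on w1: set w1 = False.
Branch on w8: set w8 = False.
(¬w3) alone gives w3 = False.
(w4) alone gives w4 = True.
(¬w6) alone gives w6 = False.
(¬w7) alone gives w7 = False.
Every clause is now satisfied; w5 is unconstrained.
A satisfying assignment: w1: False, w2: True, w3: False, w4: True, w5: True, w6: False, w7: False, w8: False.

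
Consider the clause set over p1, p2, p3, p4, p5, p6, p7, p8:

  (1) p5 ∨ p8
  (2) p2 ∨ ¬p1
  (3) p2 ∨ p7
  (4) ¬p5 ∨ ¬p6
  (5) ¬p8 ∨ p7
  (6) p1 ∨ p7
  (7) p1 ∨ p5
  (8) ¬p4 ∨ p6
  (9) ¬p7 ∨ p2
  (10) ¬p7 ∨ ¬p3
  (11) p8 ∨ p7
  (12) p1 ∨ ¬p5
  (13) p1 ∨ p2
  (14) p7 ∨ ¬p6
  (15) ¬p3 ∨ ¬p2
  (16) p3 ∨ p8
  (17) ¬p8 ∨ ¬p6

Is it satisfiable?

Try p5 = True.
Unit clause (¬p6) forces p6 = False.
Unit clause (¬p4) forces p4 = False.
Unit clause (p1) forces p1 = True.
Unit clause (p2) forces p2 = True.
Unit clause (¬p3) forces p3 = False.
Unit clause (p8) forces p8 = True.
Unit clause (p7) forces p7 = True.
All clauses are satisfied.
A satisfying assignment: p1=True; p2=True; p3=False; p4=False; p5=True; p6=False; p7=True; p8=True.

Yes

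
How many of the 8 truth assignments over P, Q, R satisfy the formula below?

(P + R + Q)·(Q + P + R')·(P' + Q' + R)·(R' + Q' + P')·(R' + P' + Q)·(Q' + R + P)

2

There are 2^3 = 8 truth assignments over (P, Q, R).
Check each against the 6 clauses (columns in the order P, Q, R):
  F F F  ✗ fails (P + R + Q)
  F F T  ✗ fails (Q + P + R')
  F T F  ✗ fails (Q' + R + P)
  F T T  ✓ satisfies all
  T F F  ✓ satisfies all
  T F T  ✗ fails (R' + P' + Q)
  T T F  ✗ fails (P' + Q' + R)
  T T T  ✗ fails (R' + Q' + P')
2 of the 8 rows are models.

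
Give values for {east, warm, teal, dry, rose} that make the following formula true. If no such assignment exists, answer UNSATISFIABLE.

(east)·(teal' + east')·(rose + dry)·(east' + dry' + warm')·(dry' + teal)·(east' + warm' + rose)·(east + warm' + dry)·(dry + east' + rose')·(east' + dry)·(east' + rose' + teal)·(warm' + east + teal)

(east) alone gives east = 1.
(teal') alone gives teal = 0.
(dry') alone gives dry = 0.
But (dry) is also a unit clause — contradiction.

UNSATISFIABLE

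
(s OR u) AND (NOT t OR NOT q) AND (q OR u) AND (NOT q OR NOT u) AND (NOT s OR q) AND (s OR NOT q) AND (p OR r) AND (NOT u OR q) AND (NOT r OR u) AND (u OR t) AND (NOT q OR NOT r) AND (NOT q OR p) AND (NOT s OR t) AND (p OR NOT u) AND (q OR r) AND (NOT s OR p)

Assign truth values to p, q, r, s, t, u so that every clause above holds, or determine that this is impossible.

Branch on s: set s = true.
The clause (q) is unit, so q = true.
The clause (NOT t) is unit, so t = false.
Now (t) is unsatisfied and unit — conflict.
That branch fails; take s = false instead.
The clause (u) is unit, so u = true.
The clause (NOT q) is unit, so q = false.
Now (q) is unsatisfied and unit — conflict.
Either choice for s ends in contradiction.

UNSATISFIABLE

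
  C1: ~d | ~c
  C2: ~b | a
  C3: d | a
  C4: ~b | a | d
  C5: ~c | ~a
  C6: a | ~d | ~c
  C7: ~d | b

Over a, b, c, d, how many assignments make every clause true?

There are 2^4 = 16 truth assignments over (a, b, c, d).
Check each against the 7 clauses (columns in the order a, b, c, d):
  F F F F  ✗ fails (d | a)
  F F F T  ✗ fails (~d | b)
  F F T F  ✗ fails (d | a)
  F F T T  ✗ fails (~d | ~c)
  F T F F  ✗ fails (~b | a)
  F T F T  ✗ fails (~b | a)
  F T T F  ✗ fails (~b | a)
  F T T T  ✗ fails (~d | ~c)
  T F F F  ✓ satisfies all
  T F F T  ✗ fails (~d | b)
  T F T F  ✗ fails (~c | ~a)
  T F T T  ✗ fails (~d | ~c)
  T T F F  ✓ satisfies all
  T T F T  ✓ satisfies all
  T T T F  ✗ fails (~c | ~a)
  T T T T  ✗ fails (~d | ~c)
3 of the 16 rows are models.

3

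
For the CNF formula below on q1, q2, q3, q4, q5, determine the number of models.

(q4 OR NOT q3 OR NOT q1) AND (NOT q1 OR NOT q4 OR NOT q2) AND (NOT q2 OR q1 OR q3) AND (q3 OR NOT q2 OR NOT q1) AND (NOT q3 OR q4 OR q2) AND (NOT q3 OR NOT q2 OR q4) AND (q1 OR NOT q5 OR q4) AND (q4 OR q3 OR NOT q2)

13

There are 2^5 = 32 truth assignments over (q1, q2, q3, q4, q5).
Split on q3. With q3 = true, the clauses containing q3 are satisfied and NOT q3 drops from the rest; 6 of the 2^4 = 16 assignments to the other variables satisfy what remains.
With q3 = false, by the same count on the reduced clause set, 7 assignments work.
(One model: q1=F, q2=F, q3=F, q4=F, q5=F.)
Total: 6 + 7 = 13.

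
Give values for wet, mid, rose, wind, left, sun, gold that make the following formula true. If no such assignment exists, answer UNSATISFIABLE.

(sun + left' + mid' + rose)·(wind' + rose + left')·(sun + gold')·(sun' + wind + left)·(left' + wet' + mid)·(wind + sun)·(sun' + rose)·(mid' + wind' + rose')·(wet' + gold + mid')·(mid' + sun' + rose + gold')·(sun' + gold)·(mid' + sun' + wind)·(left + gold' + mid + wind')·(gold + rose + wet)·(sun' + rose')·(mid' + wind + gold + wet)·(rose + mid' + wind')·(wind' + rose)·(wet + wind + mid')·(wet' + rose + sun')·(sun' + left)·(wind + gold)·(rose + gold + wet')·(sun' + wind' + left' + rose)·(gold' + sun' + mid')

Branch on sun: set sun = 0.
(gold') alone gives gold = 0.
(wind) alone gives wind = 1.
(rose) alone gives rose = 1.
(mid') alone gives mid = 0.
Branch on left: set left = 0.
Every clause is now satisfied; wet is unconstrained.

wet ↦ 1,  mid ↦ 0,  rose ↦ 1,  wind ↦ 1,  left ↦ 0,  sun ↦ 0,  gold ↦ 0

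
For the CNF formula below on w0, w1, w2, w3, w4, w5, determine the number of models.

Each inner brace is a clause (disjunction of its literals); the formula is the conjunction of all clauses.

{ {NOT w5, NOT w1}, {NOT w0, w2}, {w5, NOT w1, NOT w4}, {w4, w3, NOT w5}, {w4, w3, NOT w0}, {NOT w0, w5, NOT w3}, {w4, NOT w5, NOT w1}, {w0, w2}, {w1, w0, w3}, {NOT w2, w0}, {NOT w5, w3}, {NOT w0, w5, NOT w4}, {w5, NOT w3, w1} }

There are 2^6 = 64 truth assignments over (w0, w1, w2, w3, w4, w5).
Split on w3. With w3 = true, the clauses containing w3 are satisfied and NOT w3 drops from the rest; 2 of the 2^5 = 32 assignments to the other variables satisfy what remains.
With w3 = false, by the same count on the reduced clause set, 0 assignments work.
Total: 2 + 0 = 2.

2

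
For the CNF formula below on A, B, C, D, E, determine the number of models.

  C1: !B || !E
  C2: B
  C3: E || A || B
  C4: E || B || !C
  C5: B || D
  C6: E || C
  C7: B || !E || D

There are 2^5 = 32 truth assignments over (A, B, C, D, E).
Split on D. With D = true, the clauses containing D are satisfied and !D drops from the rest; 2 of the 2^4 = 16 assignments to the other variables satisfy what remains.
With D = false, by the same count on the reduced clause set, 2 assignments work.
Total: 2 + 2 = 4.

4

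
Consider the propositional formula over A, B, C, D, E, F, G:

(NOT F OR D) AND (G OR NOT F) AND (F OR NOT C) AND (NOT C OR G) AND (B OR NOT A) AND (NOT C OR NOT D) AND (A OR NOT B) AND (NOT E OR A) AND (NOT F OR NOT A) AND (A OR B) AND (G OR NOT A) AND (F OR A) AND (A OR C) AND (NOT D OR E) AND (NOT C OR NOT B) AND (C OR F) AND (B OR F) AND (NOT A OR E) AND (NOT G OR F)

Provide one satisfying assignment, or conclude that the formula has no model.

Try F = false.
The clause (NOT C) is unit, so C = false.
Now (C) is unsatisfied and unit — conflict.
Backtrack on F: now try F = true.
The clause (D) is unit, so D = true.
The clause (G) is unit, so G = true.
The clause (NOT C) is unit, so C = false.
The clause (NOT A) is unit, so A = false.
Now (A) is unsatisfied and unit — conflict.
Either choice for F ends in contradiction.

UNSATISFIABLE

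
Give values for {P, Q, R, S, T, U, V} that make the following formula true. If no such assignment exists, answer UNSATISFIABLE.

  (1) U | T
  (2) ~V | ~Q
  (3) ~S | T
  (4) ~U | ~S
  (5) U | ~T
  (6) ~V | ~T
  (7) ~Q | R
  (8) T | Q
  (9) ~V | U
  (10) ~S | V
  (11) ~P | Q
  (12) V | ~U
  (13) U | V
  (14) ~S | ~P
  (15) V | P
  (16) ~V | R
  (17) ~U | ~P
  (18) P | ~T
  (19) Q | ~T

Case U = 1:
From the singleton clause (~S), S = 0.
From the singleton clause (V), V = 1.
From the singleton clause (~Q), Q = 0.
From the singleton clause (~T), T = 0.
But (T) is also a unit clause — contradiction.
That branch fails; take U = 0 instead.
From the singleton clause (T), T = 1.
But (~T) is also a unit clause — contradiction.
Neither U = 1 nor U = 0 works.

UNSATISFIABLE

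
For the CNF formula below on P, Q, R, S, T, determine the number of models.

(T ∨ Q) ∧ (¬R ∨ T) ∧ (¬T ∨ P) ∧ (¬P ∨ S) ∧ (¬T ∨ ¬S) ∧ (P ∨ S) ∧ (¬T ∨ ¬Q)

There are 2^5 = 32 truth assignments over (P, Q, R, S, T).
Split on T. With T = True, the clauses containing T are satisfied and ¬T drops from the rest; 0 of the 2^4 = 16 assignments to the other variables satisfy what remains.
With T = False, by the same count on the reduced clause set, 2 assignments work.
Total: 0 + 2 = 2.

2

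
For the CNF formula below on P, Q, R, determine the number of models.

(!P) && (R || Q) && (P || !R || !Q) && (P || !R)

There are 2^3 = 8 truth assignments over (P, Q, R).
Split on Q. With Q = true, the clauses containing Q are satisfied and !Q drops from the rest; 1 of the 2^2 = 4 assignments to the other variables satisfy what remains.
With Q = false, by the same count on the reduced clause set, 0 assignments work.
(One model: P=F, Q=T, R=F.)
Total: 1 + 0 = 1.

1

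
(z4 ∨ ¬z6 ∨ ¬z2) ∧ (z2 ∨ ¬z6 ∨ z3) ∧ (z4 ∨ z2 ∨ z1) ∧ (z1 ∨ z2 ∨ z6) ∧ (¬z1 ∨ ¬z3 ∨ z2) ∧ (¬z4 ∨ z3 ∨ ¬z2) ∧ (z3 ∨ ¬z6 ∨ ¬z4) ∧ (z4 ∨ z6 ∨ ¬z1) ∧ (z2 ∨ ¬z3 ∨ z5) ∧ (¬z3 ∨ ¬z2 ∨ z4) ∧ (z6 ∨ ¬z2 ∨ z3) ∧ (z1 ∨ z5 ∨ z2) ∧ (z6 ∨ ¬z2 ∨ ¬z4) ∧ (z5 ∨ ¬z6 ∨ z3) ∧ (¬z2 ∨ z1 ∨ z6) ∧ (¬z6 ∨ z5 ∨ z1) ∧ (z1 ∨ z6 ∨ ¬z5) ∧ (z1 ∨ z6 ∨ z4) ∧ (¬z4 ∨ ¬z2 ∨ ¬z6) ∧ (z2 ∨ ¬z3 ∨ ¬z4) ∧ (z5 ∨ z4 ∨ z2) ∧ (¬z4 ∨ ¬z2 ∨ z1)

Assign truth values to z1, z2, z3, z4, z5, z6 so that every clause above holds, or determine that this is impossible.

z1=True,  z2=False,  z3=False,  z4=True,  z5=True,  z6=False

Branch on z4: set z4 = True.
Branch on z3: set z3 = False.
(¬z2) alone gives z2 = False.
(¬z6) alone gives z6 = False.
(z1) alone gives z1 = True.
Every clause is now satisfied; z5 is unconstrained.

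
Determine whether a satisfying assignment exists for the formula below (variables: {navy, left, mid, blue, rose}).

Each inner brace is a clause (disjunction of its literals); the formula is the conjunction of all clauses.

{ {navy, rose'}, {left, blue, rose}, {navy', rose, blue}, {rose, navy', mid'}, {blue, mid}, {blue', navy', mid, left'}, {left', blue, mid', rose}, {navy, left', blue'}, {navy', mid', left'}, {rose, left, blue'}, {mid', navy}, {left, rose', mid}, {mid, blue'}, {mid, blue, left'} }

Satisfiable

Case navy = 1:
Case rose = 1:
Case blue = 0:
(mid) alone gives mid = 1.
(left') alone gives left = 0.
This assignment satisfies each clause.
A satisfying assignment: navy=1, left=0, mid=1, blue=0, rose=1.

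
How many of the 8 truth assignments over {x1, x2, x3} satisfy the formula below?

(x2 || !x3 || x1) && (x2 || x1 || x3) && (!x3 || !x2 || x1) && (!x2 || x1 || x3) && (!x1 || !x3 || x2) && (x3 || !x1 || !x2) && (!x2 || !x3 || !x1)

There are 2^3 = 8 truth assignments over (x1, x2, x3).
Split on x3. With x3 = true, the clauses containing x3 are satisfied and !x3 drops from the rest; 0 of the 2^2 = 4 assignments to the other variables satisfy what remains.
With x3 = false, by the same count on the reduced clause set, 1 assignment works.
Total: 0 + 1 = 1.

1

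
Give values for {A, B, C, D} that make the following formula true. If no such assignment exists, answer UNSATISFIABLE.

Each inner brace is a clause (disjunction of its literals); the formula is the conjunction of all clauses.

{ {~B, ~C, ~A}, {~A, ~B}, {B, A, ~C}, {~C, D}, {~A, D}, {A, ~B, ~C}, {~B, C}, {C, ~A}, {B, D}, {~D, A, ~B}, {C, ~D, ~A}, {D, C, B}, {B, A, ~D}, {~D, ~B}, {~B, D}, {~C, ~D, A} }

A: 1,  B: 0,  C: 1,  D: 1

Suppose A = 1.
(~B) alone gives B = 0.
(D) alone gives D = 1.
(C) alone gives C = 1.
Every clause now holds.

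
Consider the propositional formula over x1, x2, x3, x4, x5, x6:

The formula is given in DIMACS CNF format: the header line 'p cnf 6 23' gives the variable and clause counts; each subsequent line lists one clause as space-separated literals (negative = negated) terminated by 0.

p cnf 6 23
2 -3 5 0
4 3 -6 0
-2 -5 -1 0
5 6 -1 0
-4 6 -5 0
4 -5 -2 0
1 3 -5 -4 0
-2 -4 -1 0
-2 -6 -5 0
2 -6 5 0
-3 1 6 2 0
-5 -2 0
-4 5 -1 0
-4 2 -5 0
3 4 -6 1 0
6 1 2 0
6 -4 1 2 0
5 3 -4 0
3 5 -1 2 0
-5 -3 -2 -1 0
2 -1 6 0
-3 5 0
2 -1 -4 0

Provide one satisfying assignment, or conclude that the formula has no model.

Branch on x5: set x5 = True.
From the singleton clause (¬x2), x2 = False.
From the singleton clause (¬x4), x4 = False.
Branch on x3: set x3 = True.
Branch on x1: set x1 = True.
From the singleton clause (x6), x6 = True.
All clauses are satisfied.

x1 ↦ True; x2 ↦ False; x3 ↦ True; x4 ↦ False; x5 ↦ True; x6 ↦ True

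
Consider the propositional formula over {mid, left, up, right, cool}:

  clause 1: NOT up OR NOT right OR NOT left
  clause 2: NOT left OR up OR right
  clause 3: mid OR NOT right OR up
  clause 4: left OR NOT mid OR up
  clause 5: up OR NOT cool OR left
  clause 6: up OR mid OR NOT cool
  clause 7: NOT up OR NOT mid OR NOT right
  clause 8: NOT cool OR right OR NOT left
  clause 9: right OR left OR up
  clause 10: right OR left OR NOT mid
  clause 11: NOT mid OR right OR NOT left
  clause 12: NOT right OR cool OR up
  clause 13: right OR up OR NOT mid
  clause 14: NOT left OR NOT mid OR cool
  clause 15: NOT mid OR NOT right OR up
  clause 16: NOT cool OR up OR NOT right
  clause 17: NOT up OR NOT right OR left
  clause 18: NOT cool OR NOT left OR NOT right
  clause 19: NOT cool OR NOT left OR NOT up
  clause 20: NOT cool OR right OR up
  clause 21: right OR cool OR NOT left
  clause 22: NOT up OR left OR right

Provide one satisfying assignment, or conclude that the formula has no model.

Suppose up = false.
Suppose left = false.
(NOT mid) alone gives mid = false.
(NOT right) alone gives right = false.
That conflicts with the unit clause (right).
Undo left and try left = true.
(right) alone gives right = true.
(mid) alone gives mid = true.
That conflicts with the unit clause (NOT mid).
Both values of left lead to a conflict.
Undo up and try up = true.
Suppose right = false.
(left) alone gives left = true.
(NOT cool) alone gives cool = false.
That conflicts with the unit clause (cool).
Undo right and try right = true.
(NOT left) alone gives left = false.
That conflicts with the unit clause (left).
Both values of right lead to a conflict.
Both values of up lead to a conflict.

UNSATISFIABLE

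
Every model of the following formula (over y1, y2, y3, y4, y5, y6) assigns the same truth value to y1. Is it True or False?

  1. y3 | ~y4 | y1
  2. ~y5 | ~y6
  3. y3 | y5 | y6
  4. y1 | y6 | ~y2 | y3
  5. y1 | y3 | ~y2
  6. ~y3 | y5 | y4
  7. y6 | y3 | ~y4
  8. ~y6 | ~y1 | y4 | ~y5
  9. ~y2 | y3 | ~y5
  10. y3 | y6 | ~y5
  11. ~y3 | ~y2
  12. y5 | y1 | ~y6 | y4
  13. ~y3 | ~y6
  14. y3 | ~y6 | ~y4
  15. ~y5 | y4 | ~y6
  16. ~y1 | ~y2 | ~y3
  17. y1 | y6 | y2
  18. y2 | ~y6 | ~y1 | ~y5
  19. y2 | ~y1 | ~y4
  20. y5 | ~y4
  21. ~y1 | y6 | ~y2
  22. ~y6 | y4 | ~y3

Suppose y1 = 0.
Branch on y3: set y3 = 1.
Unit clause (~y2) forces y2 = 0.
Unit clause (~y6) forces y6 = 0.
Now (y6) is unsatisfied and unit — conflict.
Backtrack on y3: now try y3 = 0.
Unit clause (~y4) forces y4 = 0.
Unit clause (~y2) forces y2 = 0.
Unit clause (y6) forces y6 = 1.
Unit clause (~y5) forces y5 = 0.
Now (y5) is unsatisfied and unit — conflict.
Either choice for y3 ends in contradiction.
So every satisfying assignment has y1 = True.

True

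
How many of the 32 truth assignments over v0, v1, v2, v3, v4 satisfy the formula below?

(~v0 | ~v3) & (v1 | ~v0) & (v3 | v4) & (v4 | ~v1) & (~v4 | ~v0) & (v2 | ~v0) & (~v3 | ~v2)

There are 2^5 = 32 truth assignments over (v0, v1, v2, v3, v4).
Split on v2. With v2 = 1, the clauses containing v2 are satisfied and ~v2 drops from the rest; 2 of the 2^4 = 16 assignments to the other variables satisfy what remains.
With v2 = 0, by the same count on the reduced clause set, 5 assignments work.
(One model: v0=F, v1=F, v2=F, v3=F, v4=T.)
Total: 2 + 5 = 7.

7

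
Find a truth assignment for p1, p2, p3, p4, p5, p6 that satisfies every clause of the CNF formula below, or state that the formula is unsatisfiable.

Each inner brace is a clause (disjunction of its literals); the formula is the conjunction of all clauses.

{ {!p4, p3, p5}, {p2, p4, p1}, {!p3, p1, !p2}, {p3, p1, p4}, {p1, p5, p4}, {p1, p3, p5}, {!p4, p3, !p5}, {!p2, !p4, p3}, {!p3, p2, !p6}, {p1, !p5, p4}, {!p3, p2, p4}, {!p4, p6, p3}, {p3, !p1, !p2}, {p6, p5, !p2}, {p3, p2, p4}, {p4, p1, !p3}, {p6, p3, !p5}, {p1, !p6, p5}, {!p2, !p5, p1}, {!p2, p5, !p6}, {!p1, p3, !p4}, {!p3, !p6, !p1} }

p1: false,  p2: false,  p3: true,  p4: true,  p5: false,  p6: false

Case p4 = true:
Case p3 = true:
Case p1 = false:
From the singleton clause (!p2), p2 = false.
From the singleton clause (!p6), p6 = false.
Every clause is now satisfied; p5 is unconstrained.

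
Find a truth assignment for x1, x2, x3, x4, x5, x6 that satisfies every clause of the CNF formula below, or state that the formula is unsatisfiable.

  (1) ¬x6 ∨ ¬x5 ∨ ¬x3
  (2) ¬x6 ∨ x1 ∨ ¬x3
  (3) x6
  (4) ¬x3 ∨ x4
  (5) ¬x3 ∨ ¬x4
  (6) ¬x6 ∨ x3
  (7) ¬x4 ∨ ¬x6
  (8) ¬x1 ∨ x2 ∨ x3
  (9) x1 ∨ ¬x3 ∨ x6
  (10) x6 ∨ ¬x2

UNSATISFIABLE

The clause (x6) is unit, so x6 = True.
The clause (x3) is unit, so x3 = True.
The clause (¬x5) is unit, so x5 = False.
The clause (x1) is unit, so x1 = True.
The clause (x4) is unit, so x4 = True.
Now (¬x4) is unsatisfied and unit — conflict.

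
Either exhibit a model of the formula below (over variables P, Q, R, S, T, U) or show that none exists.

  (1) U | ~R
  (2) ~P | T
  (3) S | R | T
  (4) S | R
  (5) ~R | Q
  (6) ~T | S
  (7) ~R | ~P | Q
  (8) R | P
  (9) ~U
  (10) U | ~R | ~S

P=1, Q=1, R=0, S=1, T=1, U=0

(~U) alone gives U = 0.
(~R) alone gives R = 0.
(S) alone gives S = 1.
(P) alone gives P = 1.
(T) alone gives T = 1.
All clauses hold; Q can take either value.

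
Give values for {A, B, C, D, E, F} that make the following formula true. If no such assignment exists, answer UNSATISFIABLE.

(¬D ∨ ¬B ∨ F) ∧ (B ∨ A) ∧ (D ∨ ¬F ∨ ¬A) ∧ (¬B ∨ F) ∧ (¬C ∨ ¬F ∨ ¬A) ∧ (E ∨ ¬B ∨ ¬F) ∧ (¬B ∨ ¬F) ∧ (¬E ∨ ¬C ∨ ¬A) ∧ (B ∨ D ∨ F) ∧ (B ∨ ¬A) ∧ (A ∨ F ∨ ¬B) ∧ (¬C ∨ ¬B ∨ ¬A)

Try B = True.
From the singleton clause (F), F = True.
Now (¬F) is unsatisfied and unit — conflict.
So B must be the other value — set B = False.
From the singleton clause (A), A = True.
Now (¬A) is unsatisfied and unit — conflict.
Neither B = True nor B = False works.

UNSATISFIABLE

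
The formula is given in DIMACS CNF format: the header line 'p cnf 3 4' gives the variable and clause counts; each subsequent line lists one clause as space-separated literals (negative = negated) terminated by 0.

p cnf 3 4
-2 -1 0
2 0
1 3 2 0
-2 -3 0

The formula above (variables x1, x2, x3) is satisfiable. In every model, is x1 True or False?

False

Suppose x1 = True.
From the singleton clause (¬x2), x2 = False.
Now (x2) is unsatisfied and unit — conflict.
So every satisfying assignment has x1 = False.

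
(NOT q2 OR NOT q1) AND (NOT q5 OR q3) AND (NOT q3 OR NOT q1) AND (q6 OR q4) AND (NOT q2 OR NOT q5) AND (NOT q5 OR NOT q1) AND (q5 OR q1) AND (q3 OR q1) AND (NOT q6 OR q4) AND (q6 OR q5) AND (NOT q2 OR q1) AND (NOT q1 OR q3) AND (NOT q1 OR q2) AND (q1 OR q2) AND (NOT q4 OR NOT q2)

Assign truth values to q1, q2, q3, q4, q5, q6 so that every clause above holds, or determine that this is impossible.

Case q2 = false:
The clause (NOT q1) is unit, so q1 = false.
Now (q1) is unsatisfied and unit — conflict.
Undo q2 and try q2 = true.
The clause (NOT q1) is unit, so q1 = false.
Now (q1) is unsatisfied and unit — conflict.
Either choice for q2 ends in contradiction.

UNSATISFIABLE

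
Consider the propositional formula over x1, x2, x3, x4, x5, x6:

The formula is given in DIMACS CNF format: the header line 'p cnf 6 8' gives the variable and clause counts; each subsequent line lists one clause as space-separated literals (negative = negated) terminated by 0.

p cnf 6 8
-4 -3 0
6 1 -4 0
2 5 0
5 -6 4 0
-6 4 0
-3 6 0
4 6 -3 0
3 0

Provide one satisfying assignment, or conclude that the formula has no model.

(x3) alone gives x3 = True.
(¬x4) alone gives x4 = False.
(¬x6) alone gives x6 = False.
That conflicts with the unit clause (x6).

UNSATISFIABLE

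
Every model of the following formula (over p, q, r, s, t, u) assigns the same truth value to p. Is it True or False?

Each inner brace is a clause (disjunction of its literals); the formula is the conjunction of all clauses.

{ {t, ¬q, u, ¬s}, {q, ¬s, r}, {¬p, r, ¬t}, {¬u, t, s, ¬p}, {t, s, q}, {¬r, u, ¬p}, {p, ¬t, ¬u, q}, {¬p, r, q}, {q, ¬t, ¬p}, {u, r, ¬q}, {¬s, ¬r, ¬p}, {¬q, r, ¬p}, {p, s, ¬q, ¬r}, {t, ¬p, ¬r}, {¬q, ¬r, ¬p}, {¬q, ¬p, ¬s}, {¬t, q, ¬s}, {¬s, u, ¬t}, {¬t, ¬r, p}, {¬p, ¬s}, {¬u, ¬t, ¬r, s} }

Suppose p = True.
From the singleton clause (¬s), s = False.
Branch on r: set r = True.
From the singleton clause (u), u = True.
From the singleton clause (t), t = True.
Now (¬t) is unsatisfied and unit — conflict.
Backtrack on r: now try r = False.
From the singleton clause (¬t), t = False.
From the singleton clause (¬u), u = False.
From the singleton clause (q), q = True.
Now (¬q) is unsatisfied and unit — conflict.
Either choice for r ends in contradiction.
So every satisfying assignment has p = False.

False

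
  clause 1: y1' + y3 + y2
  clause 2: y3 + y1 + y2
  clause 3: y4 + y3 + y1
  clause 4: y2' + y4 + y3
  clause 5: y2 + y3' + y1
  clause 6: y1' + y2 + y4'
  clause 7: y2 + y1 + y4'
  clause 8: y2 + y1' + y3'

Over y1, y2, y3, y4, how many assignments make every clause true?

6

There are 2^4 = 16 truth assignments over (y1, y2, y3, y4).
Check each against the 8 clauses (columns in the order y1, y2, y3, y4):
  F F F F  ✗ fails (y3 + y1 + y2)
  F F F T  ✗ fails (y3 + y1 + y2)
  F F T F  ✗ fails (y2 + y3' + y1)
  F F T T  ✗ fails (y2 + y3' + y1)
  F T F F  ✗ fails (y4 + y3 + y1)
  F T F T  ✓ satisfies all
  F T T F  ✓ satisfies all
  F T T T  ✓ satisfies all
  T F F F  ✗ fails (y1' + y3 + y2)
  T F F T  ✗ fails (y1' + y3 + y2)
  T F T F  ✗ fails (y2 + y1' + y3')
  T F T T  ✗ fails (y1' + y2 + y4')
  T T F F  ✗ fails (y2' + y4 + y3)
  T T F T  ✓ satisfies all
  T T T F  ✓ satisfies all
  T T T T  ✓ satisfies all
6 of the 16 rows are models.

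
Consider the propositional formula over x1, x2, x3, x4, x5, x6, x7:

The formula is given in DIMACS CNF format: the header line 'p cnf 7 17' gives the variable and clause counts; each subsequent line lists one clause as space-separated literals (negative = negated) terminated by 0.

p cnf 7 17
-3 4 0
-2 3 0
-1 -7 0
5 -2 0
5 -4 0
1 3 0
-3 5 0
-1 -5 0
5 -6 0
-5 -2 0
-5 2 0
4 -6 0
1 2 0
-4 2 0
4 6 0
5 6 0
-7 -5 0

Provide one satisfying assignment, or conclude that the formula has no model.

Suppose x3 = False.
Unit clause (¬x2) forces x2 = False.
Unit clause (x1) forces x1 = True.
Unit clause (¬x7) forces x7 = False.
Unit clause (¬x5) forces x5 = False.
Unit clause (¬x4) forces x4 = False.
Unit clause (¬x6) forces x6 = False.
Now (x6) is unsatisfied and unit — conflict.
Undo x3 and try x3 = True.
Unit clause (x4) forces x4 = True.
Unit clause (x5) forces x5 = True.
Unit clause (¬x1) forces x1 = False.
Unit clause (¬x2) forces x2 = False.
Now (x2) is unsatisfied and unit — conflict.
Neither x3 = True nor x3 = False works.

UNSATISFIABLE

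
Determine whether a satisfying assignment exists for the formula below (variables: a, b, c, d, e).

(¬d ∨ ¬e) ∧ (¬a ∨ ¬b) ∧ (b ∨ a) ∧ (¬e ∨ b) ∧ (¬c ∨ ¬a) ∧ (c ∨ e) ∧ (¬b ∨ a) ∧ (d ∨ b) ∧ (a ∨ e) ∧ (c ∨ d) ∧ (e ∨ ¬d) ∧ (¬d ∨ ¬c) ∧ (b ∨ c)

Unsatisfiable

Case d = False:
(b) alone gives b = True.
(¬a) alone gives a = False.
But (a) is also a unit clause — contradiction.
Backtrack on d: now try d = True.
(¬e) alone gives e = False.
But (e) is also a unit clause — contradiction.
Neither d = True nor d = False works.
No assignment satisfies every clause.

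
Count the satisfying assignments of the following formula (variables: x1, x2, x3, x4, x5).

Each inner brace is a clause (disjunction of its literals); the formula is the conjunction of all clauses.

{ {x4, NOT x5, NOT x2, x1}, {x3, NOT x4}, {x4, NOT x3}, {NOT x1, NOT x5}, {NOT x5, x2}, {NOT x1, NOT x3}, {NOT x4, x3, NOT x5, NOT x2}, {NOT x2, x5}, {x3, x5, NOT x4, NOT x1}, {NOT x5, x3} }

4

There are 2^5 = 32 truth assignments over (x1, x2, x3, x4, x5).
Split on x1. With x1 = true, the clauses containing x1 are satisfied and NOT x1 drops from the rest; 1 of the 2^4 = 16 assignments to the other variables satisfy what remains.
With x1 = false, by the same count on the reduced clause set, 3 assignments work.
Total: 1 + 3 = 4.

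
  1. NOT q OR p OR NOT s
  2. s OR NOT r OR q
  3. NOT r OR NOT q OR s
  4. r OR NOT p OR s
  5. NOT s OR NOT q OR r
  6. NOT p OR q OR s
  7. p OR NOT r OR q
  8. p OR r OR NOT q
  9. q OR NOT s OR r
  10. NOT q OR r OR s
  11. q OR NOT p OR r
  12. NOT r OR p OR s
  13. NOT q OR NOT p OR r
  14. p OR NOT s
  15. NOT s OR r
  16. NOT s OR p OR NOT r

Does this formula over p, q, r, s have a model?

Yes, satisfiable

Case p = true:
Case r = true:
Case s = true:
No clause remains; q is free.
A satisfying assignment: p: true,  q: true,  r: true,  s: true.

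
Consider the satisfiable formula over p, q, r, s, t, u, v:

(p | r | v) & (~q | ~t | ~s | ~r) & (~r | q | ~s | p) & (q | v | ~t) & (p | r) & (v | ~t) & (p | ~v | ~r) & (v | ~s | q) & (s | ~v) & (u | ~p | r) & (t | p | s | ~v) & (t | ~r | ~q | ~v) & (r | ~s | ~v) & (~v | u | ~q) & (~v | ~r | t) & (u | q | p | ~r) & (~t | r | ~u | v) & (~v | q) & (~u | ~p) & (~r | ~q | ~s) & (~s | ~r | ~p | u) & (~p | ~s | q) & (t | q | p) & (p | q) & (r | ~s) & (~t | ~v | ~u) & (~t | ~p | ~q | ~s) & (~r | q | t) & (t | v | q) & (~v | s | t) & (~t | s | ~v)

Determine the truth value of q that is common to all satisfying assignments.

True

Suppose q = 0.
Unit clause (~v) forces v = 0.
Unit clause (~t) forces t = 0.
But (t) is also a unit clause — contradiction.
So every satisfying assignment has q = True.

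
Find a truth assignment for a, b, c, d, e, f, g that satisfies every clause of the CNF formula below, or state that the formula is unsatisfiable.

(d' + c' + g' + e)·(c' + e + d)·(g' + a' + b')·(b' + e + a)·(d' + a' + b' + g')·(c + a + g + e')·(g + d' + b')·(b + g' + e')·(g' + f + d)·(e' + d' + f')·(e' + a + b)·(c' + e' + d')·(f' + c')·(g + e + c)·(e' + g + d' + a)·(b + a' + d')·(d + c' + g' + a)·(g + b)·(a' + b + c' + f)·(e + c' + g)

a=1,  b=1,  c=0,  d=0,  e=1,  f=0,  g=0

Branch on f: set f = 0.
Branch on g: set g = 0.
(b) alone gives b = 1.
(d') alone gives d = 0.
Branch on c: set c = 0.
(e) alone gives e = 1.
(a) alone gives a = 1.
All clauses are satisfied.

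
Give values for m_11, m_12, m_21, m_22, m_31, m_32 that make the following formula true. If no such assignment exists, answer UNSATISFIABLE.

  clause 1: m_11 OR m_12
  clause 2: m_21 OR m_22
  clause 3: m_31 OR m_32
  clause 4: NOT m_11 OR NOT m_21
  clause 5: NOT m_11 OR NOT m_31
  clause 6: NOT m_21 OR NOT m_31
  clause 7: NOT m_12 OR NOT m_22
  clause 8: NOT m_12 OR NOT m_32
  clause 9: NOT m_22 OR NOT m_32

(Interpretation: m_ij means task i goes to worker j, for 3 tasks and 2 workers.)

Suppose m_11 = true.
(NOT m_21) alone gives m_21 = false.
(m_22) alone gives m_22 = true.
(NOT m_31) alone gives m_31 = false.
(m_32) alone gives m_32 = true.
Now (NOT m_32) is unsatisfied and unit — conflict.
So m_11 must be the other value — set m_11 = false.
(m_12) alone gives m_12 = true.
(NOT m_22) alone gives m_22 = false.
(m_21) alone gives m_21 = true.
(NOT m_31) alone gives m_31 = false.
(m_32) alone gives m_32 = true.
Now (NOT m_32) is unsatisfied and unit — conflict.
Either choice for m_11 ends in contradiction.

UNSATISFIABLE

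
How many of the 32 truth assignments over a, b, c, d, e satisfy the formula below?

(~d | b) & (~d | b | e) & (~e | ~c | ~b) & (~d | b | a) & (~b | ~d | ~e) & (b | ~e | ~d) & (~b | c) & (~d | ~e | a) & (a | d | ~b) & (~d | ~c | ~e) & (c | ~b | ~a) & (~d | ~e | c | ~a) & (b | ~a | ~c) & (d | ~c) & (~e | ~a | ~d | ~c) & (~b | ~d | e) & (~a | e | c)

There are 2^5 = 32 truth assignments over (a, b, c, d, e).
Split on d. With d = 1, the clauses containing d are satisfied and ~d drops from the rest; 0 of the 2^4 = 16 assignments to the other variables satisfy what remains.
With d = 0, by the same count on the reduced clause set, 3 assignments work.
(One model: a=F, b=F, c=F, d=F, e=F.)
Total: 0 + 3 = 3.

3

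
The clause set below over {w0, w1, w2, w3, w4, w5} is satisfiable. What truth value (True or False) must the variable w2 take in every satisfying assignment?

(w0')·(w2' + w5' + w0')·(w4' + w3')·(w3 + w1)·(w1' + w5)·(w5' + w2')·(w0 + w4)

False

Suppose w2 = 1.
The clause (w0') is unit, so w0 = 0.
The clause (w5') is unit, so w5 = 0.
The clause (w1') is unit, so w1 = 0.
The clause (w3) is unit, so w3 = 1.
The clause (w4') is unit, so w4 = 0.
But (w4) is also a unit clause — contradiction.
So every satisfying assignment has w2 = False.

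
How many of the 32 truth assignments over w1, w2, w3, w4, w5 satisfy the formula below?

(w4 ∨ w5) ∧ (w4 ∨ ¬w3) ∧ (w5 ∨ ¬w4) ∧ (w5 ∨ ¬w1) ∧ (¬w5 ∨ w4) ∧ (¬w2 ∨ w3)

6

There are 2^5 = 32 truth assignments over (w1, w2, w3, w4, w5).
Split on w2. With w2 = True, the clauses containing w2 are satisfied and ¬w2 drops from the rest; 2 of the 2^4 = 16 assignments to the other variables satisfy what remains.
With w2 = False, by the same count on the reduced clause set, 4 assignments work.
Total: 2 + 4 = 6.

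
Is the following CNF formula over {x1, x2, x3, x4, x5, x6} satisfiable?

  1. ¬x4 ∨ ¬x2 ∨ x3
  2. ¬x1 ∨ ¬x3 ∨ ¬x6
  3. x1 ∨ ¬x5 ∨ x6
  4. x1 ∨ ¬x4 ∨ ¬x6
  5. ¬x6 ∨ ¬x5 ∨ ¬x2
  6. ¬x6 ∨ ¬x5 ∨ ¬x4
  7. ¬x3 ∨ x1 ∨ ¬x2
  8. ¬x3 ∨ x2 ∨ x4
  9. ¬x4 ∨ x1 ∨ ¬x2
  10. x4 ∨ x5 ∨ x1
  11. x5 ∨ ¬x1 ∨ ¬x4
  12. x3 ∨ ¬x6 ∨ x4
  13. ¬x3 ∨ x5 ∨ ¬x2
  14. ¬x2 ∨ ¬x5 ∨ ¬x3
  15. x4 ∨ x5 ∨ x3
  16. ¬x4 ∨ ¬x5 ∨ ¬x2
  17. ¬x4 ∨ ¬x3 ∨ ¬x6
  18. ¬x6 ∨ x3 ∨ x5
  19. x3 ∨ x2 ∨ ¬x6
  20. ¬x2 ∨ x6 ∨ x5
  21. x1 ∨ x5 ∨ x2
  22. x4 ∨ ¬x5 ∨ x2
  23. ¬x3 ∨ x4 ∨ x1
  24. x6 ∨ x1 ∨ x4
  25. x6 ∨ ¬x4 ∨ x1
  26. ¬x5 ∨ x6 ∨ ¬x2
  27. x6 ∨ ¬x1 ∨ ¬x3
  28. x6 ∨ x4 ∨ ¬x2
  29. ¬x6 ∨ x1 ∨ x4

Satisfiable

Case x4 = True:
Case x2 = False:
Case x1 = True:
(x5) alone gives x5 = True.
(¬x6) alone gives x6 = False.
(¬x3) alone gives x3 = False.
All clauses are satisfied.
A satisfying assignment: x1=True,  x2=False,  x3=False,  x4=True,  x5=True,  x6=False.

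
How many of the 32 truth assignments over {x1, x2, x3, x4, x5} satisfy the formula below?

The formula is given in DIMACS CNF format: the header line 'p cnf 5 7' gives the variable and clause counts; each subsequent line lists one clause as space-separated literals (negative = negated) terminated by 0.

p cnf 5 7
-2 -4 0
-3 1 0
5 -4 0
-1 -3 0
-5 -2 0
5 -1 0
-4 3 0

There are 2^5 = 32 truth assignments over (x1, x2, x3, x4, x5).
Split on x3. With x3 = True, the clauses containing x3 are satisfied and ¬x3 drops from the rest; 0 of the 2^4 = 16 assignments to the other variables satisfy what remains.
With x3 = False, by the same count on the reduced clause set, 4 assignments work.
(One model: x1=F, x2=F, x3=F, x4=F, x5=F.)
Total: 0 + 4 = 4.

4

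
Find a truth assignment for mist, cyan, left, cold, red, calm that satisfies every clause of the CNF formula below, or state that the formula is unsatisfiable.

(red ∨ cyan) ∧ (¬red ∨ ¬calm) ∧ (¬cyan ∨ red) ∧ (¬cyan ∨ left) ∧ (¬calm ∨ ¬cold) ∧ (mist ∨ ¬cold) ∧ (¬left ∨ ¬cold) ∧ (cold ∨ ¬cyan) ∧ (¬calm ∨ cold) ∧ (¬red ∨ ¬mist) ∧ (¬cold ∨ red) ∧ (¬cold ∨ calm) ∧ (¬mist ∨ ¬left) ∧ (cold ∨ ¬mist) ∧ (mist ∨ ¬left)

mist ↦ False; cyan ↦ False; left ↦ False; cold ↦ False; red ↦ True; calm ↦ False

Suppose red = True.
From the singleton clause (¬calm), calm = False.
From the singleton clause (¬mist), mist = False.
From the singleton clause (¬cold), cold = False.
From the singleton clause (¬cyan), cyan = False.
From the singleton clause (¬left), left = False.
Every clause now holds.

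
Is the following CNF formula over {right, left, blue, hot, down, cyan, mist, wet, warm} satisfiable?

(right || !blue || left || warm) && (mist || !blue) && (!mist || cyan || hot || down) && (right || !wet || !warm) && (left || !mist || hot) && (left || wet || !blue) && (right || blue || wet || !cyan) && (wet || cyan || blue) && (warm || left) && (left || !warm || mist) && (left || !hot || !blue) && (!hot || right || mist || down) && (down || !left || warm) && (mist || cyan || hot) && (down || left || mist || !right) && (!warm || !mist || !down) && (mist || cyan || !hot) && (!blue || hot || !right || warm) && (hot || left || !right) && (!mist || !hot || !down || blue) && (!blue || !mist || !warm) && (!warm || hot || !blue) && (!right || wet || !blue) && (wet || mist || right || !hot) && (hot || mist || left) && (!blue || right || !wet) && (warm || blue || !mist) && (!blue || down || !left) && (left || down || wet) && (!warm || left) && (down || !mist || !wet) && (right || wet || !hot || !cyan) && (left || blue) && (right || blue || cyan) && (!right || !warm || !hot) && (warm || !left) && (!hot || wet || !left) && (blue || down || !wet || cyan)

Yes, satisfiable

Try mist = true.
Try left = true.
Unit clause (warm) forces warm = true.
Unit clause (!down) forces down = false.
Unit clause (!blue) forces blue = false.
Unit clause (!wet) forces wet = false.
Unit clause (cyan) forces cyan = true.
Unit clause (right) forces right = true.
Unit clause (!hot) forces hot = false.
Every clause now holds.
A satisfying assignment: right ↦ true,  left ↦ true,  blue ↦ false,  hot ↦ false,  down ↦ false,  cyan ↦ true,  mist ↦ true,  wet ↦ false,  warm ↦ true.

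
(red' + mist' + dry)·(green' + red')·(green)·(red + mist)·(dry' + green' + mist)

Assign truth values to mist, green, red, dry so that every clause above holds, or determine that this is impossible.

mist: 1; green: 1; red: 0; dry: 1

Unit clause (green) forces green = 1.
Unit clause (red') forces red = 0.
Unit clause (mist) forces mist = 1.
No clause remains; dry is free.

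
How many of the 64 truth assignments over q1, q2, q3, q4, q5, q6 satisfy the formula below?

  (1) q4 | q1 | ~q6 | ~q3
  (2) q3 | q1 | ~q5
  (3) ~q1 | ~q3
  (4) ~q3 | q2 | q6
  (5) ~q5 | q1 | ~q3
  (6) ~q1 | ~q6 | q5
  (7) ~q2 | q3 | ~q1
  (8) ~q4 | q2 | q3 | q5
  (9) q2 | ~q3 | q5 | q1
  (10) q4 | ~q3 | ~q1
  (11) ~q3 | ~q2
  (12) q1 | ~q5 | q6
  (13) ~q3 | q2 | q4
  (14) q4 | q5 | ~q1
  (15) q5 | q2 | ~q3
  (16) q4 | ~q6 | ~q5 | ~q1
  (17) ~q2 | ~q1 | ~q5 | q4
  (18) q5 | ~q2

5

There are 2^6 = 64 truth assignments over (q1, q2, q3, q4, q5, q6).
Split on q3. With q3 = 1, the clauses containing q3 are satisfied and ~q3 drops from the rest; 0 of the 2^5 = 32 assignments to the other variables satisfy what remains.
With q3 = 0, by the same count on the reduced clause set, 5 assignments work.
Total: 0 + 5 = 5.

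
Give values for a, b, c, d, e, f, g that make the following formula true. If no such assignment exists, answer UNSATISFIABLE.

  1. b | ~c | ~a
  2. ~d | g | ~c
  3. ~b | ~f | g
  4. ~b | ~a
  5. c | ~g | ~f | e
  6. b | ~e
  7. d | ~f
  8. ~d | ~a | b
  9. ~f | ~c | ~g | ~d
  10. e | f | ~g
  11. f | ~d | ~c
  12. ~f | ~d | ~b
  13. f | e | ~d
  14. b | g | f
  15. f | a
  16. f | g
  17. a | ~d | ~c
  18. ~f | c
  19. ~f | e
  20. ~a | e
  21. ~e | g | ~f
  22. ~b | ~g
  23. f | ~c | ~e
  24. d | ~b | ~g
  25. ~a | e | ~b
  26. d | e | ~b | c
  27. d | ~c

Case b = 0:
From the singleton clause (~e), e = 0.
From the singleton clause (~f), f = 0.
From the singleton clause (~g), g = 0.
That conflicts with the unit clause (g).
Undo b and try b = 1.
From the singleton clause (~a), a = 0.
From the singleton clause (f), f = 1.
From the singleton clause (g), g = 1.
That conflicts with the unit clause (~g).
Either choice for b ends in contradiction.

UNSATISFIABLE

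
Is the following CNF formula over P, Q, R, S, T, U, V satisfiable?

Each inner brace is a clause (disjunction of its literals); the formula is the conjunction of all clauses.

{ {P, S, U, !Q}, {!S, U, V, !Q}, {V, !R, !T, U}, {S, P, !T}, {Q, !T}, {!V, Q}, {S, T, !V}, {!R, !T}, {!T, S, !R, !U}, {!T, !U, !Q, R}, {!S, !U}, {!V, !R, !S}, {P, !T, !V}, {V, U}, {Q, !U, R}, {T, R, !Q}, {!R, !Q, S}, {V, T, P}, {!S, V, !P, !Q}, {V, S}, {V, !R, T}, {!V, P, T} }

Try Q = true.
Try R = false.
From the singleton clause (T), T = true.
From the singleton clause (!U), U = false.
From the singleton clause (V), V = true.
From the singleton clause (P), P = true.
Every clause is now satisfied; S is unconstrained.
A satisfying assignment: P=true; Q=true; R=false; S=false; T=true; U=false; V=true.

Yes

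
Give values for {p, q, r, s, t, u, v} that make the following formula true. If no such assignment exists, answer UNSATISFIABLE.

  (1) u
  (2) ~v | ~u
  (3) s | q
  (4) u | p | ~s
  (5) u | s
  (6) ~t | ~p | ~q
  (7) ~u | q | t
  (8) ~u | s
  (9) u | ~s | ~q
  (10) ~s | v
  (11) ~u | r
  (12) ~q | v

UNSATISFIABLE

From the singleton clause (u), u = 1.
From the singleton clause (~v), v = 0.
From the singleton clause (s), s = 1.
Now (~s) is unsatisfied and unit — conflict.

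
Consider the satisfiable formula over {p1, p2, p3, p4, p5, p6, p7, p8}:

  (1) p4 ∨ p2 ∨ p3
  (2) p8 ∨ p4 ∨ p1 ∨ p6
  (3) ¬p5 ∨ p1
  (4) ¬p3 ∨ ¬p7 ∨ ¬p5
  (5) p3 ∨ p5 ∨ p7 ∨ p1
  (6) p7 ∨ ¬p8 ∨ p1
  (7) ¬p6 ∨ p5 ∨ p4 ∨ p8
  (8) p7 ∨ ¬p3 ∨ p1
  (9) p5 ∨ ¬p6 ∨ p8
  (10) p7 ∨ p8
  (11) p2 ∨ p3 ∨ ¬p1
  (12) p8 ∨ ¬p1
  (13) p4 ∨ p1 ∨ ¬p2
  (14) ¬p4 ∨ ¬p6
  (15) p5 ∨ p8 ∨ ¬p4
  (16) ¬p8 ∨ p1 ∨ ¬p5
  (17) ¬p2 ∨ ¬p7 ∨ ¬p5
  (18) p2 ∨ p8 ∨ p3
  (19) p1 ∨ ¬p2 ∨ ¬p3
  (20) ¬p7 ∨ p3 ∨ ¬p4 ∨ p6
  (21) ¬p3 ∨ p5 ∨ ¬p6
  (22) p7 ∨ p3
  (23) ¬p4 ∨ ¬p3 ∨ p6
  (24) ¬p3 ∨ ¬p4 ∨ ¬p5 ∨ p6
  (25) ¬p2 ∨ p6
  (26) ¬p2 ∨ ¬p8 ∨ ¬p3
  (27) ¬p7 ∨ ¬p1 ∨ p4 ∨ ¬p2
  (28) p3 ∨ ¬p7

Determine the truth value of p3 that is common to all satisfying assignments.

True

Suppose p3 = False.
Unit clause (p7) forces p7 = True.
But (¬p7) is also a unit clause — contradiction.
So every satisfying assignment has p3 = True.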